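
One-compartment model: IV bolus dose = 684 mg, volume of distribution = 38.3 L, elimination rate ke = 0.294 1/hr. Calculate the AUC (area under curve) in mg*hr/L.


C0 = Dose/Vd = 684/38.3 = 17.859 mg/L
AUC = C0/ke = 17.859/0.294
AUC = 60.74 mg*hr/L


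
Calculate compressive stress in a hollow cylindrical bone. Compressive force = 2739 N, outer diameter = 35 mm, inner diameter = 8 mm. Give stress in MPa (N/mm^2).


A = pi*(r_o^2 - r_i^2)
r_o = 17.5 mm, r_i = 4 mm
A = 911.847 mm^2
sigma = F/A = 2739 / 911.847
sigma = 3.004 MPa


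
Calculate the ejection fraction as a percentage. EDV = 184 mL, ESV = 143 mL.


SV = EDV - ESV = 184 - 143 = 41 mL
EF = SV/EDV * 100 = 41/184 * 100
EF = 22.28%


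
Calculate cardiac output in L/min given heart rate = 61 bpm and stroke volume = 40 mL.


CO = HR * SV
CO = 61 * 40 / 1000
CO = 2.44 L/min


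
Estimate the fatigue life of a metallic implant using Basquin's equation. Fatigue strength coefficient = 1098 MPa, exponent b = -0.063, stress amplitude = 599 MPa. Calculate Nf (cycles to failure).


sigma_a = sigma_f' * (2Nf)^b
2Nf = (sigma_a/sigma_f')^(1/b)
2Nf = (599/1098)^(1/-0.063)
2Nf = 15044.895
Nf = 7522


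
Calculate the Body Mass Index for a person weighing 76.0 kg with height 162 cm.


BMI = weight / height^2
height = 162 cm = 1.62 m
BMI = 76.0 / 1.62^2
BMI = 28.96 kg/m^2


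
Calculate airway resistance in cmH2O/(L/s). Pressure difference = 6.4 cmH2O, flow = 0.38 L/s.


R = dP / flow
R = 6.4 / 0.38
R = 16.84 cmH2O/(L/s)


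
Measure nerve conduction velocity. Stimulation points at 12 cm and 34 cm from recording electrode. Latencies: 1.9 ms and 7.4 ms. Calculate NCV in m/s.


Distance = (34 - 12) / 100 = 0.22 m
dt = (7.4 - 1.9) / 1000 = 0.0055 s
NCV = dist / dt = 40 m/s


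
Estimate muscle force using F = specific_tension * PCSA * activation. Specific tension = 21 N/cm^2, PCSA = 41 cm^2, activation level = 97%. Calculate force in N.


F = sigma * PCSA * activation
F = 21 * 41 * 0.97
F = 835.2 N


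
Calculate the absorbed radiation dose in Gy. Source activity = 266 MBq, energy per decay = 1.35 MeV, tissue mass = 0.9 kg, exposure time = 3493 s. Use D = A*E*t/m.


A = 266 MBq = 2.6600e+08 Bq
E = 1.35 MeV = 2.1627e-13 J
D = A*E*t/m = 2.6600e+08*2.1627e-13*3493/0.9
D = 0.2233 Gy


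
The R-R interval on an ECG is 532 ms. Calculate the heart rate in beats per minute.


HR = 60 / RR_interval(s)
RR = 532 ms = 0.532 s
HR = 60 / 0.532 = 112.8 bpm


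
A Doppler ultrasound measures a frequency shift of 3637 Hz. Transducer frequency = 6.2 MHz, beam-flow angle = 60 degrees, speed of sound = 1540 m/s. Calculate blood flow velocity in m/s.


v = fd * c / (2 * f0 * cos(theta))
v = 3637 * 1540 / (2 * 6.2000e+06 * cos(60))
v = 0.9034 m/s


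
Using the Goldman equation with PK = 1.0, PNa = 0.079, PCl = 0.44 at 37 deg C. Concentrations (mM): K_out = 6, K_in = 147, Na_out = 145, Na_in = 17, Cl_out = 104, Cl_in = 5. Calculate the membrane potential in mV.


Vm = (RT/F)*ln((PK*Ko + PNa*Nao + PCl*Cli)/(PK*Ki + PNa*Nai + PCl*Clo))
Numer = 19.655, Denom = 194.103
Vm = -61.2 mV


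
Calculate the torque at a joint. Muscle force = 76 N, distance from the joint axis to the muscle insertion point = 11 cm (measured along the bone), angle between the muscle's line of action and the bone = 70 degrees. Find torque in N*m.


Torque = F * d * sin(theta)   (moment arm = d*sin(theta))
d = 11 cm = 0.11 m
Torque = 76 * 0.11 * sin(70)
Torque = 7.856 N*m


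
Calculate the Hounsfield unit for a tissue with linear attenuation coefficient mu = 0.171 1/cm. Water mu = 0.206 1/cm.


HU = ((mu_tissue - mu_water) / mu_water) * 1000
HU = ((0.171 - 0.206) / 0.206) * 1000
HU = -169.9


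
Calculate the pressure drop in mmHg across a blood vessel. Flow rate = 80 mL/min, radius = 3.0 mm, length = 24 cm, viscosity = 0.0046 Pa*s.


dP = 8*mu*L*Q / (pi*r^4)
Q = 80 mL/min = 1.33333e-06 m^3/s
dP = 46.2766 Pa = 46.2766 / 133.322 mmHg = 0.3471 mmHg


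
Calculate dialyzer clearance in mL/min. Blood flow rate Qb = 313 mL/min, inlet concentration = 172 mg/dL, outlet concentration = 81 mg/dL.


K = Qb * (Cb_in - Cb_out) / Cb_in
K = 313 * (172 - 81) / 172
K = 165.6 mL/min


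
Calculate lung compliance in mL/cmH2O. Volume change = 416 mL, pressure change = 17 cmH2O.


C = dV / dP
C = 416 / 17
C = 24.47 mL/cmH2O


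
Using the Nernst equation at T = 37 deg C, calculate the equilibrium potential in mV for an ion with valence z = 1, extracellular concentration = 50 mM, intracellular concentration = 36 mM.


E = (RT/(zF)) * ln(C_out/C_in)
T = 37 + 273.15 = 310.15 K
E = (8.314 * 310.15 / (1 * 96485)) * ln(50/36)
E = 8.779 mV


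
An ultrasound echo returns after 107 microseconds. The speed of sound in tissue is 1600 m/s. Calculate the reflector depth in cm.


depth = c * t / 2
t = 107 us = 1.0700e-04 s
depth = 1600 * 1.0700e-04 / 2
depth = 0.0856 m = 8.56 cm


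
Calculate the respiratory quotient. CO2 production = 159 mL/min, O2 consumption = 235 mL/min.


RQ = VCO2 / VO2
RQ = 159 / 235
RQ = 0.6766


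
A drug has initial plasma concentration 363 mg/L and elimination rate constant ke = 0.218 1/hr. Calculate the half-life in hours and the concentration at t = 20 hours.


t_half = ln(2) / ke = 0.693147 / 0.218 = 3.18 hr
C(t) = C0 * exp(-ke*t) = 363 * exp(-0.218*20)
C(20) = 4.639 mg/L


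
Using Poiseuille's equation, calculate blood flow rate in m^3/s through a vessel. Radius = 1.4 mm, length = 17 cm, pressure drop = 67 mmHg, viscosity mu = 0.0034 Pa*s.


Q = pi*r^4*dP / (8*mu*L)
r = 0.0014 m, L = 0.17 m
dP = 67 mmHg = 8932.574 Pa
Q = 2.3314e-05 m^3/s


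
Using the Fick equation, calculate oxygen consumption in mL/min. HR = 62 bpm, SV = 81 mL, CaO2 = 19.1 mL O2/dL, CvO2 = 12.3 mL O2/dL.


CO = HR*SV = 62*81/1000 = 5.022 L/min
a-v O2 diff = 19.1 - 12.3 = 6.8 mL/dL
VO2 = CO * (CaO2-CvO2) * 10 dL/L
VO2 = 5.022 * 6.8 * 10
VO2 = 341.5 mL/min


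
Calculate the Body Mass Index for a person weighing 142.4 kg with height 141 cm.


BMI = weight / height^2
height = 141 cm = 1.41 m
BMI = 142.4 / 1.41^2
BMI = 71.63 kg/m^2


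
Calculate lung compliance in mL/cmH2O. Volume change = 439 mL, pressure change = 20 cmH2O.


C = dV / dP
C = 439 / 20
C = 21.95 mL/cmH2O


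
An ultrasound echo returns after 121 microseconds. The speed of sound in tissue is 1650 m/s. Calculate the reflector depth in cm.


depth = c * t / 2
t = 121 us = 1.2100e-04 s
depth = 1650 * 1.2100e-04 / 2
depth = 0.099825 m = 9.9825 cm


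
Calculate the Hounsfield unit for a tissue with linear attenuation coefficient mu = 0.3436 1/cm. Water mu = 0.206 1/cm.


HU = ((mu_tissue - mu_water) / mu_water) * 1000
HU = ((0.3436 - 0.206) / 0.206) * 1000
HU = 668


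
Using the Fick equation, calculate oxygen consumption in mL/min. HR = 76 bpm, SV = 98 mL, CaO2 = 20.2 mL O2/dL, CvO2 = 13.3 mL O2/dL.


CO = HR*SV = 76*98/1000 = 7.448 L/min
a-v O2 diff = 20.2 - 13.3 = 6.9 mL/dL
VO2 = CO * (CaO2-CvO2) * 10 dL/L
VO2 = 7.448 * 6.9 * 10
VO2 = 513.9 mL/min


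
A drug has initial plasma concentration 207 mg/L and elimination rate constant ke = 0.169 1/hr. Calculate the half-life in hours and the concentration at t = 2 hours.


t_half = ln(2) / ke = 0.693147 / 0.169 = 4.101 hr
C(t) = C0 * exp(-ke*t) = 207 * exp(-0.169*2)
C(2) = 147.6 mg/L


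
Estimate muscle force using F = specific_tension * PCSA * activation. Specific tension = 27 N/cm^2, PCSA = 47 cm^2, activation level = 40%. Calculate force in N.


F = sigma * PCSA * activation
F = 27 * 47 * 0.4
F = 507.6 N


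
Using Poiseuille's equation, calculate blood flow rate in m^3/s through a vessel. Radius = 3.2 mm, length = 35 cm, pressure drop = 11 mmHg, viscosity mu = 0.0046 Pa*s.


Q = pi*r^4*dP / (8*mu*L)
r = 0.0032 m, L = 0.35 m
dP = 11 mmHg = 1466.542 Pa
Q = 3.7508e-05 m^3/s


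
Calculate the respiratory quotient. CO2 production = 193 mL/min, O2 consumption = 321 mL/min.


RQ = VCO2 / VO2
RQ = 193 / 321
RQ = 0.6012


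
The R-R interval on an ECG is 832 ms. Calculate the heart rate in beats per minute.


HR = 60 / RR_interval(s)
RR = 832 ms = 0.832 s
HR = 60 / 0.832 = 72.12 bpm


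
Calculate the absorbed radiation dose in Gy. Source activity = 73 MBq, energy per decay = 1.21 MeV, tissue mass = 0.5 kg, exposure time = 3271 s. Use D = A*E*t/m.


A = 73 MBq = 7.3000e+07 Bq
E = 1.21 MeV = 1.93842e-13 J
D = A*E*t/m = 7.3000e+07*1.93842e-13*3271/0.5
D = 0.09257 Gy


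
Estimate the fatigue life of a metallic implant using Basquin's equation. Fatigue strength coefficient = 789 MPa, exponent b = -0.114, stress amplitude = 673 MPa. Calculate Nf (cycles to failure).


sigma_a = sigma_f' * (2Nf)^b
2Nf = (sigma_a/sigma_f')^(1/b)
2Nf = (673/789)^(1/-0.114)
2Nf = 4.0346557
Nf = 2.017


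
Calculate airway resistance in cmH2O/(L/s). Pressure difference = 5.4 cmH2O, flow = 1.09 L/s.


R = dP / flow
R = 5.4 / 1.09
R = 4.954 cmH2O/(L/s)


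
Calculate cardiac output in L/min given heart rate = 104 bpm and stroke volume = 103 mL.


CO = HR * SV
CO = 104 * 103 / 1000
CO = 10.71 L/min


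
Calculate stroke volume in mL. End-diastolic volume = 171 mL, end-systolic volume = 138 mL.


SV = EDV - ESV
SV = 171 - 138
SV = 33 mL


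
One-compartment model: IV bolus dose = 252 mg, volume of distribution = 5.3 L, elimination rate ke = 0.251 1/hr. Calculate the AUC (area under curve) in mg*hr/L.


C0 = Dose/Vd = 252/5.3 = 47.5472 mg/L
AUC = C0/ke = 47.5472/0.251
AUC = 189.4 mg*hr/L


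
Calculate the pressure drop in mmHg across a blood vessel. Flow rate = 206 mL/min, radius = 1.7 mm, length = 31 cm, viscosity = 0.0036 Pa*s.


dP = 8*mu*L*Q / (pi*r^4)
Q = 206 mL/min = 3.43333e-06 m^3/s
dP = 1168.22 Pa = 1168.22 / 133.322 mmHg = 8.762 mmHg


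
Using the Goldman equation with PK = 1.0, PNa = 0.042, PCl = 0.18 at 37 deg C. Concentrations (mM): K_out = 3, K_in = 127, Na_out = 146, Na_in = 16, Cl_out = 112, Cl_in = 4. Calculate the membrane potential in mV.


Vm = (RT/F)*ln((PK*Ko + PNa*Nao + PCl*Cli)/(PK*Ki + PNa*Nai + PCl*Clo))
Numer = 9.852, Denom = 147.832
Vm = -72.38 mV


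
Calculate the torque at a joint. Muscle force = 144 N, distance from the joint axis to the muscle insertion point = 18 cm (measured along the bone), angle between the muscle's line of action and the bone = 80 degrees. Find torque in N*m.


Torque = F * d * sin(theta)   (moment arm = d*sin(theta))
d = 18 cm = 0.18 m
Torque = 144 * 0.18 * sin(80)
Torque = 25.53 N*m


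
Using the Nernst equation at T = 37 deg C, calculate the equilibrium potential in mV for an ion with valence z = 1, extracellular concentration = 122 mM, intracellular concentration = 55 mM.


E = (RT/(zF)) * ln(C_out/C_in)
T = 37 + 273.15 = 310.15 K
E = (8.314 * 310.15 / (1 * 96485)) * ln(122/55)
E = 21.29 mV


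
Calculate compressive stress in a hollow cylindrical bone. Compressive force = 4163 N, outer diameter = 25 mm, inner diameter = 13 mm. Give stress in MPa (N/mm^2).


A = pi*(r_o^2 - r_i^2)
r_o = 12.5 mm, r_i = 6.5 mm
A = 358.142 mm^2
sigma = F/A = 4163 / 358.142
sigma = 11.62 MPa


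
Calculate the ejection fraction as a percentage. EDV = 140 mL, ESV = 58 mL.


SV = EDV - ESV = 140 - 58 = 82 mL
EF = SV/EDV * 100 = 82/140 * 100
EF = 58.57%


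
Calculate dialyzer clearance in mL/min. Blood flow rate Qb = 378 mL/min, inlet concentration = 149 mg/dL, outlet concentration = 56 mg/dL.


K = Qb * (Cb_in - Cb_out) / Cb_in
K = 378 * (149 - 56) / 149
K = 235.9 mL/min


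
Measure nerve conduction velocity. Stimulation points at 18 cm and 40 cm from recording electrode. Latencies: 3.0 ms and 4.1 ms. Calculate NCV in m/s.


Distance = (40 - 18) / 100 = 0.22 m
dt = (4.1 - 3.0) / 1000 = 0.0011 s
NCV = dist / dt = 200 m/s


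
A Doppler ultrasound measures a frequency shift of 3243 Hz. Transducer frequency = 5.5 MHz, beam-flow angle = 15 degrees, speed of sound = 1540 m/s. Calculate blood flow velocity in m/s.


v = fd * c / (2 * f0 * cos(theta))
v = 3243 * 1540 / (2 * 5.5000e+06 * cos(15))
v = 0.47 m/s


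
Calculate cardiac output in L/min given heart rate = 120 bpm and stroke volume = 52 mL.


CO = HR * SV
CO = 120 * 52 / 1000
CO = 6.24 L/min


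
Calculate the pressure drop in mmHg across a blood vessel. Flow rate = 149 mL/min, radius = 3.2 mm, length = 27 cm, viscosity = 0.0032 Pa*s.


dP = 8*mu*L*Q / (pi*r^4)
Q = 149 mL/min = 2.48333e-06 m^3/s
dP = 52.1061 Pa = 52.1061 / 133.322 mmHg = 0.3908 mmHg


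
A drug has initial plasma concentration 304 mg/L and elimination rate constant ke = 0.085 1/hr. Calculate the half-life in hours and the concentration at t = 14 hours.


t_half = ln(2) / ke = 0.693147 / 0.085 = 8.155 hr
C(t) = C0 * exp(-ke*t) = 304 * exp(-0.085*14)
C(14) = 92.48 mg/L


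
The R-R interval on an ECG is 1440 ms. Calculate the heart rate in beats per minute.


HR = 60 / RR_interval(s)
RR = 1440 ms = 1.44 s
HR = 60 / 1.44 = 41.67 bpm


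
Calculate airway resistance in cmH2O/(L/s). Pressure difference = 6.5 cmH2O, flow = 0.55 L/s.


R = dP / flow
R = 6.5 / 0.55
R = 11.82 cmH2O/(L/s)


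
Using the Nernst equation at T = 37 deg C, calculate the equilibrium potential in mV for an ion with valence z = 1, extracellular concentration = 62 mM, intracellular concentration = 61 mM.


E = (RT/(zF)) * ln(C_out/C_in)
T = 37 + 273.15 = 310.15 K
E = (8.314 * 310.15 / (1 * 96485)) * ln(62/61)
E = 0.4346 mV


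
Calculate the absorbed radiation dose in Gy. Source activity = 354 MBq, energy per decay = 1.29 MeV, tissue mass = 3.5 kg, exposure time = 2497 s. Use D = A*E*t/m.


A = 354 MBq = 3.5400e+08 Bq
E = 1.29 MeV = 2.06658e-13 J
D = A*E*t/m = 3.5400e+08*2.06658e-13*2497/3.5
D = 0.05219 Gy


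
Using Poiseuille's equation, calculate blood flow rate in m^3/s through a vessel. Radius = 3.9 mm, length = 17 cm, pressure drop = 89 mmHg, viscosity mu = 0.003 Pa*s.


Q = pi*r^4*dP / (8*mu*L)
r = 0.0039 m, L = 0.17 m
dP = 89 mmHg = 11865.658 Pa
Q = 0.002114 m^3/s


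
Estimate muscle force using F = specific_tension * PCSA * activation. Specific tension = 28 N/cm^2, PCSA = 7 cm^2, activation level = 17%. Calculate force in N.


F = sigma * PCSA * activation
F = 28 * 7 * 0.17
F = 33.32 N


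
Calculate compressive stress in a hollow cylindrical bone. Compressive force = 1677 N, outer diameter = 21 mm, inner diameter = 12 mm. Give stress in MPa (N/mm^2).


A = pi*(r_o^2 - r_i^2)
r_o = 10.5 mm, r_i = 6 mm
A = 233.263 mm^2
sigma = F/A = 1677 / 233.263
sigma = 7.189 MPa


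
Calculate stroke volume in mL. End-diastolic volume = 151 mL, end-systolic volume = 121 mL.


SV = EDV - ESV
SV = 151 - 121
SV = 30 mL


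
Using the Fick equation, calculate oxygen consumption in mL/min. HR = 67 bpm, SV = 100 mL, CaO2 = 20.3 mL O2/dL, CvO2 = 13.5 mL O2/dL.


CO = HR*SV = 67*100/1000 = 6.7 L/min
a-v O2 diff = 20.3 - 13.5 = 6.8 mL/dL
VO2 = CO * (CaO2-CvO2) * 10 dL/L
VO2 = 6.7 * 6.8 * 10
VO2 = 455.6 mL/min


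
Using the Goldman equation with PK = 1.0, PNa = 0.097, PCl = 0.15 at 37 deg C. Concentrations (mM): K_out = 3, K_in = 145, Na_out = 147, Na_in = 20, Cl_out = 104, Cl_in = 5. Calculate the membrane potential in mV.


Vm = (RT/F)*ln((PK*Ko + PNa*Nao + PCl*Cli)/(PK*Ki + PNa*Nai + PCl*Clo))
Numer = 18.009, Denom = 162.54
Vm = -58.8 mV


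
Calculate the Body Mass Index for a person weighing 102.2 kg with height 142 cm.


BMI = weight / height^2
height = 142 cm = 1.42 m
BMI = 102.2 / 1.42^2
BMI = 50.68 kg/m^2


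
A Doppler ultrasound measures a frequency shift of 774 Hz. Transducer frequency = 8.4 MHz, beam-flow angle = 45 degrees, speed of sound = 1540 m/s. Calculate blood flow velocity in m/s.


v = fd * c / (2 * f0 * cos(theta))
v = 774 * 1540 / (2 * 8.4000e+06 * cos(45))
v = 0.1003 m/s


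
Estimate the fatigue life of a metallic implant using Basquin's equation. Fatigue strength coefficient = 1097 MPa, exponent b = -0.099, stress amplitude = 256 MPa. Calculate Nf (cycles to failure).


sigma_a = sigma_f' * (2Nf)^b
2Nf = (sigma_a/sigma_f')^(1/b)
2Nf = (256/1097)^(1/-0.099)
2Nf = 2418252.5
Nf = 1.2091e+06


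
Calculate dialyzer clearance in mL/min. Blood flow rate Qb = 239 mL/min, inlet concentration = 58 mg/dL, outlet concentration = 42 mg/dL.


K = Qb * (Cb_in - Cb_out) / Cb_in
K = 239 * (58 - 42) / 58
K = 65.93 mL/min


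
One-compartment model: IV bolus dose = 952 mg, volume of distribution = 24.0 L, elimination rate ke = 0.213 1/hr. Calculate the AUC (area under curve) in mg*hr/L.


C0 = Dose/Vd = 952/24.0 = 39.6667 mg/L
AUC = C0/ke = 39.6667/0.213
AUC = 186.2 mg*hr/L


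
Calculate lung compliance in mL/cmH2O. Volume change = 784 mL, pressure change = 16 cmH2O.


C = dV / dP
C = 784 / 16
C = 49 mL/cmH2O


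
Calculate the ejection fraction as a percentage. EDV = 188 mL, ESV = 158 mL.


SV = EDV - ESV = 188 - 158 = 30 mL
EF = SV/EDV * 100 = 30/188 * 100
EF = 15.96%


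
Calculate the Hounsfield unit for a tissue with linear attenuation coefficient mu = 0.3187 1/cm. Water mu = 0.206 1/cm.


HU = ((mu_tissue - mu_water) / mu_water) * 1000
HU = ((0.3187 - 0.206) / 0.206) * 1000
HU = 547.1


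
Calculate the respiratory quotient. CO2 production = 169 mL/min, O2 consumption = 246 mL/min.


RQ = VCO2 / VO2
RQ = 169 / 246
RQ = 0.687


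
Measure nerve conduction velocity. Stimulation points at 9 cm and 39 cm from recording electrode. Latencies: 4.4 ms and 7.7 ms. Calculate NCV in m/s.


Distance = (39 - 9) / 100 = 0.3 m
dt = (7.7 - 4.4) / 1000 = 0.0033 s
NCV = dist / dt = 90.91 m/s


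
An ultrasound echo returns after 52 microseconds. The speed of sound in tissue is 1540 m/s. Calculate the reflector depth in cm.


depth = c * t / 2
t = 52 us = 5.2000e-05 s
depth = 1540 * 5.2000e-05 / 2
depth = 0.04004 m = 4.004 cm


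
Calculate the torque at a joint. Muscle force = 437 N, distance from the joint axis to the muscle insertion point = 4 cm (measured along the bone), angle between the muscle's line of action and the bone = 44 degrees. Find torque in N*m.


Torque = F * d * sin(theta)   (moment arm = d*sin(theta))
d = 4 cm = 0.04 m
Torque = 437 * 0.04 * sin(44)
Torque = 12.14 N*m


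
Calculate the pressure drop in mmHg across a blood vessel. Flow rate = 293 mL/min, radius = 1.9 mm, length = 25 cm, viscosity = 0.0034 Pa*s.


dP = 8*mu*L*Q / (pi*r^4)
Q = 293 mL/min = 4.88333e-06 m^3/s
dP = 811.074 Pa = 811.074 / 133.322 mmHg = 6.084 mmHg


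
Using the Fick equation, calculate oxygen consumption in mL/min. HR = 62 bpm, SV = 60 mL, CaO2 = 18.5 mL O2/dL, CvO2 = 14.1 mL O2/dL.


CO = HR*SV = 62*60/1000 = 3.72 L/min
a-v O2 diff = 18.5 - 14.1 = 4.4 mL/dL
VO2 = CO * (CaO2-CvO2) * 10 dL/L
VO2 = 3.72 * 4.4 * 10
VO2 = 163.7 mL/min


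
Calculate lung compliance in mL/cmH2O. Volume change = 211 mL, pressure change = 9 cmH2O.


C = dV / dP
C = 211 / 9
C = 23.44 mL/cmH2O


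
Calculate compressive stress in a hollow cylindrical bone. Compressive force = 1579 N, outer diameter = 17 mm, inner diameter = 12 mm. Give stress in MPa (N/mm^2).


A = pi*(r_o^2 - r_i^2)
r_o = 8.5 mm, r_i = 6 mm
A = 113.883 mm^2
sigma = F/A = 1579 / 113.883
sigma = 13.87 MPa


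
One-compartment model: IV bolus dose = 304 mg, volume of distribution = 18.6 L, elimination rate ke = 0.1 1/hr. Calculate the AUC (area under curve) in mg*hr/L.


C0 = Dose/Vd = 304/18.6 = 16.3441 mg/L
AUC = C0/ke = 16.3441/0.1
AUC = 163.4 mg*hr/L


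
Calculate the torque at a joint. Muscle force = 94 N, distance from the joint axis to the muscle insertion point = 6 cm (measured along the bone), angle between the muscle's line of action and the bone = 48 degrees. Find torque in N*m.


Torque = F * d * sin(theta)   (moment arm = d*sin(theta))
d = 6 cm = 0.06 m
Torque = 94 * 0.06 * sin(48)
Torque = 4.191 N*m


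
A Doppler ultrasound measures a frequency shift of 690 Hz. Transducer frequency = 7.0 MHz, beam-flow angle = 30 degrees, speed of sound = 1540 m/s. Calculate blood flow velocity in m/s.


v = fd * c / (2 * f0 * cos(theta))
v = 690 * 1540 / (2 * 7.0000e+06 * cos(30))
v = 0.08764 m/s


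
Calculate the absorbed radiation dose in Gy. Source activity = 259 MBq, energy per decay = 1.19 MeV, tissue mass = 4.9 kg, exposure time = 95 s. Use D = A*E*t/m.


A = 259 MBq = 2.5900e+08 Bq
E = 1.19 MeV = 1.90638e-13 J
D = A*E*t/m = 2.5900e+08*1.90638e-13*95/4.9
D = 9.5728e-04 Gy


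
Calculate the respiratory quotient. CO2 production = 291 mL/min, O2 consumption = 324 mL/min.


RQ = VCO2 / VO2
RQ = 291 / 324
RQ = 0.8981


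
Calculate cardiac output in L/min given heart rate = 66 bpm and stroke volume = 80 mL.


CO = HR * SV
CO = 66 * 80 / 1000
CO = 5.28 L/min


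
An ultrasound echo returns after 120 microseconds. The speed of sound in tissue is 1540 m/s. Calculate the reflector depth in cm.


depth = c * t / 2
t = 120 us = 1.2000e-04 s
depth = 1540 * 1.2000e-04 / 2
depth = 0.0924 m = 9.24 cm


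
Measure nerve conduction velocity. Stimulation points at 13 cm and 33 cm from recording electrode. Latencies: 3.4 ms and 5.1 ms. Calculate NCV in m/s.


Distance = (33 - 13) / 100 = 0.2 m
dt = (5.1 - 3.4) / 1000 = 0.0017 s
NCV = dist / dt = 117.6 m/s


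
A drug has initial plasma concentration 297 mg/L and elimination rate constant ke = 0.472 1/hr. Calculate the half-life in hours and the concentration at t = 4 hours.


t_half = ln(2) / ke = 0.693147 / 0.472 = 1.469 hr
C(t) = C0 * exp(-ke*t) = 297 * exp(-0.472*4)
C(4) = 44.96 mg/L


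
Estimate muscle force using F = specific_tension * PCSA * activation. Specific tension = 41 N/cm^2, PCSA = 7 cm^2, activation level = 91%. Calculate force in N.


F = sigma * PCSA * activation
F = 41 * 7 * 0.91
F = 261.2 N


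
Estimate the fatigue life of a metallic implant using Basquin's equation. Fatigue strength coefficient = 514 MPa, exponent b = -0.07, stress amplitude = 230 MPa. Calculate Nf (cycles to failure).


sigma_a = sigma_f' * (2Nf)^b
2Nf = (sigma_a/sigma_f')^(1/b)
2Nf = (230/514)^(1/-0.07)
2Nf = 97515.908
Nf = 4.876e+04


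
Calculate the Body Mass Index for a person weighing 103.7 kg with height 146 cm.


BMI = weight / height^2
height = 146 cm = 1.46 m
BMI = 103.7 / 1.46^2
BMI = 48.65 kg/m^2


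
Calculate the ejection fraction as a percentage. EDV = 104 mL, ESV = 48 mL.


SV = EDV - ESV = 104 - 48 = 56 mL
EF = SV/EDV * 100 = 56/104 * 100
EF = 53.85%


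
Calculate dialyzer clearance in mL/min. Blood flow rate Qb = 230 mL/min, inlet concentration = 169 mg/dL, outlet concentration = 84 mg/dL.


K = Qb * (Cb_in - Cb_out) / Cb_in
K = 230 * (169 - 84) / 169
K = 115.7 mL/min


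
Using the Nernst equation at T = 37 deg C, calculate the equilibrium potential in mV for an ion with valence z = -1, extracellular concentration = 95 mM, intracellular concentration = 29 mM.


E = (RT/(zF)) * ln(C_out/C_in)
T = 37 + 273.15 = 310.15 K
E = (8.314 * 310.15 / (-1 * 96485)) * ln(95/29)
E = -31.71 mV


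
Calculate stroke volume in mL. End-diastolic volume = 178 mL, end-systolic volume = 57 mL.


SV = EDV - ESV
SV = 178 - 57
SV = 121 mL


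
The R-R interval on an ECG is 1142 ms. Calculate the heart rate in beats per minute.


HR = 60 / RR_interval(s)
RR = 1142 ms = 1.142 s
HR = 60 / 1.142 = 52.54 bpm


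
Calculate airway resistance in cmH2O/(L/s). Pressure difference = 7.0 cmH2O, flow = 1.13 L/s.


R = dP / flow
R = 7.0 / 1.13
R = 6.195 cmH2O/(L/s)


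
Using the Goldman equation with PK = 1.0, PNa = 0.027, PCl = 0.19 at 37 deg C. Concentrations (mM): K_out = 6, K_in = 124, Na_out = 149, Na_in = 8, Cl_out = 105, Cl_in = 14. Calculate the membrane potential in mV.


Vm = (RT/F)*ln((PK*Ko + PNa*Nao + PCl*Cli)/(PK*Ki + PNa*Nai + PCl*Clo))
Numer = 12.683, Denom = 144.166
Vm = -64.96 mV


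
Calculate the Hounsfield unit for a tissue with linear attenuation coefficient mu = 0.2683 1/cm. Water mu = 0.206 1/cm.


HU = ((mu_tissue - mu_water) / mu_water) * 1000
HU = ((0.2683 - 0.206) / 0.206) * 1000
HU = 302.4


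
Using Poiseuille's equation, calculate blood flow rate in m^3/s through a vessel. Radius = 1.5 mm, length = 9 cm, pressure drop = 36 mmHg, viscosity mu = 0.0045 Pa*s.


Q = pi*r^4*dP / (8*mu*L)
r = 0.0015 m, L = 0.09 m
dP = 36 mmHg = 4799.592 Pa
Q = 2.3560e-05 m^3/s


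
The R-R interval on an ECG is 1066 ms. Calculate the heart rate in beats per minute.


HR = 60 / RR_interval(s)
RR = 1066 ms = 1.066 s
HR = 60 / 1.066 = 56.29 bpm


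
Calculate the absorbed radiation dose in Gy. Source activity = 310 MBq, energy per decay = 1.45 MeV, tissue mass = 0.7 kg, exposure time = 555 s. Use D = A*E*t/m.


A = 310 MBq = 3.1000e+08 Bq
E = 1.45 MeV = 2.3229e-13 J
D = A*E*t/m = 3.1000e+08*2.3229e-13*555/0.7
D = 0.05709 Gy


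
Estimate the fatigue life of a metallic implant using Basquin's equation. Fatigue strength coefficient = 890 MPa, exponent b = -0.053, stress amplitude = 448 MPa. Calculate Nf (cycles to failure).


sigma_a = sigma_f' * (2Nf)^b
2Nf = (sigma_a/sigma_f')^(1/b)
2Nf = (448/890)^(1/-0.053)
2Nf = 421458.27
Nf = 2.107e+05


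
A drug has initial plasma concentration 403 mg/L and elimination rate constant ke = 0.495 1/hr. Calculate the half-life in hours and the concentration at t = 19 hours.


t_half = ln(2) / ke = 0.693147 / 0.495 = 1.4 hr
C(t) = C0 * exp(-ke*t) = 403 * exp(-0.495*19)
C(19) = 0.03317 mg/L


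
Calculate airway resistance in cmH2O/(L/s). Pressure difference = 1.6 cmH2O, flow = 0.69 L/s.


R = dP / flow
R = 1.6 / 0.69
R = 2.319 cmH2O/(L/s)


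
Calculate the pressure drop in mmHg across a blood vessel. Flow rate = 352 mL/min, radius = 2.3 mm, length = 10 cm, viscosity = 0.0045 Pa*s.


dP = 8*mu*L*Q / (pi*r^4)
Q = 352 mL/min = 5.86667e-06 m^3/s
dP = 240.233 Pa = 240.233 / 133.322 mmHg = 1.802 mmHg


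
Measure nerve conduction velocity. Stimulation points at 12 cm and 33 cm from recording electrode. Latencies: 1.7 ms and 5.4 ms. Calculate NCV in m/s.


Distance = (33 - 12) / 100 = 0.21 m
dt = (5.4 - 1.7) / 1000 = 0.0037 s
NCV = dist / dt = 56.76 m/s


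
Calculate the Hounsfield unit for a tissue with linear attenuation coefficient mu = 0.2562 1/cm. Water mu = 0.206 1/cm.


HU = ((mu_tissue - mu_water) / mu_water) * 1000
HU = ((0.2562 - 0.206) / 0.206) * 1000
HU = 243.7


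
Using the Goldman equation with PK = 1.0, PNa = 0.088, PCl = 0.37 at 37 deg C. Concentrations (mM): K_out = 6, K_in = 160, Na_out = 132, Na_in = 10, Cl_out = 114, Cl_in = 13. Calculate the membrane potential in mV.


Vm = (RT/F)*ln((PK*Ko + PNa*Nao + PCl*Cli)/(PK*Ki + PNa*Nai + PCl*Clo))
Numer = 22.426, Denom = 203.06
Vm = -58.88 mV


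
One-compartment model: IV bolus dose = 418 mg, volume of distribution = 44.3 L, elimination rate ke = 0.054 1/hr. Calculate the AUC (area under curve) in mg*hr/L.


C0 = Dose/Vd = 418/44.3 = 9.43567 mg/L
AUC = C0/ke = 9.43567/0.054
AUC = 174.7 mg*hr/L


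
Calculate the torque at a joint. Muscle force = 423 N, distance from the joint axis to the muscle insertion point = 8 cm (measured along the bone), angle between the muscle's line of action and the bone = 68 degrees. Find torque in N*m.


Torque = F * d * sin(theta)   (moment arm = d*sin(theta))
d = 8 cm = 0.08 m
Torque = 423 * 0.08 * sin(68)
Torque = 31.38 N*m


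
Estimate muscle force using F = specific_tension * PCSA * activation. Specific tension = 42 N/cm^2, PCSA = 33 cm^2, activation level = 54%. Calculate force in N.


F = sigma * PCSA * activation
F = 42 * 33 * 0.54
F = 748.4 N


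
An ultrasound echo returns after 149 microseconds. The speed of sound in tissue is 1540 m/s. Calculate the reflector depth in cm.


depth = c * t / 2
t = 149 us = 1.4900e-04 s
depth = 1540 * 1.4900e-04 / 2
depth = 0.11473 m = 11.473 cm


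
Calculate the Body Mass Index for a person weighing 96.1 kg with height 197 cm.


BMI = weight / height^2
height = 197 cm = 1.97 m
BMI = 96.1 / 1.97^2
BMI = 24.76 kg/m^2


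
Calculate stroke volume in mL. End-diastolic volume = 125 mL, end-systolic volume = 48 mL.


SV = EDV - ESV
SV = 125 - 48
SV = 77 mL


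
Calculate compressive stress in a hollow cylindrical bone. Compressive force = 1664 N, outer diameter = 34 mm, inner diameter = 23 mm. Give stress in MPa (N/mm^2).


A = pi*(r_o^2 - r_i^2)
r_o = 17 mm, r_i = 11.5 mm
A = 492.445 mm^2
sigma = F/A = 1664 / 492.445
sigma = 3.379 MPa


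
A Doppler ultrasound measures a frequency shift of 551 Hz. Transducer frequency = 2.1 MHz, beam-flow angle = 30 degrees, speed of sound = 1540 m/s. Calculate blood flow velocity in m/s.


v = fd * c / (2 * f0 * cos(theta))
v = 551 * 1540 / (2 * 2.1000e+06 * cos(30))
v = 0.2333 m/s


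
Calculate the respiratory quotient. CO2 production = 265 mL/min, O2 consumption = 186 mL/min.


RQ = VCO2 / VO2
RQ = 265 / 186
RQ = 1.425


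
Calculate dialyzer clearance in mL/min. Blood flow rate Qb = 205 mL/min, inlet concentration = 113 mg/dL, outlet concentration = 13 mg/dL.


K = Qb * (Cb_in - Cb_out) / Cb_in
K = 205 * (113 - 13) / 113
K = 181.4 mL/min


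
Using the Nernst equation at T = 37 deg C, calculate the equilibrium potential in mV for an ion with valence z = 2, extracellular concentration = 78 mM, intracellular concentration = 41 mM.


E = (RT/(zF)) * ln(C_out/C_in)
T = 37 + 273.15 = 310.15 K
E = (8.314 * 310.15 / (2 * 96485)) * ln(78/41)
E = 8.594 mV


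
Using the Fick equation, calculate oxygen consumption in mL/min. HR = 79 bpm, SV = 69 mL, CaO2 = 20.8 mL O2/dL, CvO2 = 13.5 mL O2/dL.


CO = HR*SV = 79*69/1000 = 5.451 L/min
a-v O2 diff = 20.8 - 13.5 = 7.3 mL/dL
VO2 = CO * (CaO2-CvO2) * 10 dL/L
VO2 = 5.451 * 7.3 * 10
VO2 = 397.9 mL/min


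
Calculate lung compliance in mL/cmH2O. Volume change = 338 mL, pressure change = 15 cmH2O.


C = dV / dP
C = 338 / 15
C = 22.53 mL/cmH2O


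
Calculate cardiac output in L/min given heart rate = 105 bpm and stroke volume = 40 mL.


CO = HR * SV
CO = 105 * 40 / 1000
CO = 4.2 L/min


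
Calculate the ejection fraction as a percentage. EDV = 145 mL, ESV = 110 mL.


SV = EDV - ESV = 145 - 110 = 35 mL
EF = SV/EDV * 100 = 35/145 * 100
EF = 24.14%


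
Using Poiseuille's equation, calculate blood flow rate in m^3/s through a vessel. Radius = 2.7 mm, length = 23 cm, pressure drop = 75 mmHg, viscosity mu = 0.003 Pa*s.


Q = pi*r^4*dP / (8*mu*L)
r = 0.0027 m, L = 0.23 m
dP = 75 mmHg = 9999.15 Pa
Q = 3.0243e-04 m^3/s


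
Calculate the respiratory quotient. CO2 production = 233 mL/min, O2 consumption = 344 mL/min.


RQ = VCO2 / VO2
RQ = 233 / 344
RQ = 0.6773


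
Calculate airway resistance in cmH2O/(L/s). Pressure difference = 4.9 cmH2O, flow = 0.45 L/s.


R = dP / flow
R = 4.9 / 0.45
R = 10.89 cmH2O/(L/s)


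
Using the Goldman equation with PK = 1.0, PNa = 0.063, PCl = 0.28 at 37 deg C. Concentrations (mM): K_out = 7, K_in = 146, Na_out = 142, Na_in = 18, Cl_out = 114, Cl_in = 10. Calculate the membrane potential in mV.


Vm = (RT/F)*ln((PK*Ko + PNa*Nao + PCl*Cli)/(PK*Ki + PNa*Nai + PCl*Clo))
Numer = 18.746, Denom = 179.054
Vm = -60.31 mV


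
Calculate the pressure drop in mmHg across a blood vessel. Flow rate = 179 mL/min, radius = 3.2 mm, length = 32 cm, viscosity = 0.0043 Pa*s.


dP = 8*mu*L*Q / (pi*r^4)
Q = 179 mL/min = 2.98333e-06 m^3/s
dP = 99.6919 Pa = 99.6919 / 133.322 mmHg = 0.7478 mmHg


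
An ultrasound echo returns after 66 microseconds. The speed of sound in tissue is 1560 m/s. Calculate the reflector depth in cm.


depth = c * t / 2
t = 66 us = 6.6000e-05 s
depth = 1560 * 6.6000e-05 / 2
depth = 0.05148 m = 5.148 cm


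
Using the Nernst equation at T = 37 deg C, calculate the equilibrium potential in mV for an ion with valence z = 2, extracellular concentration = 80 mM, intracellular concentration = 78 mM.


E = (RT/(zF)) * ln(C_out/C_in)
T = 37 + 273.15 = 310.15 K
E = (8.314 * 310.15 / (2 * 96485)) * ln(80/78)
E = 0.3383 mV


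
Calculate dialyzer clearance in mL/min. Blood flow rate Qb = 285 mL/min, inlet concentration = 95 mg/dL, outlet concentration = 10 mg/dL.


K = Qb * (Cb_in - Cb_out) / Cb_in
K = 285 * (95 - 10) / 95
K = 255 mL/min


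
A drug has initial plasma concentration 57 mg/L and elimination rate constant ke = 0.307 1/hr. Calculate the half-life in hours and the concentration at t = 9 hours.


t_half = ln(2) / ke = 0.693147 / 0.307 = 2.258 hr
C(t) = C0 * exp(-ke*t) = 57 * exp(-0.307*9)
C(9) = 3.597 mg/L


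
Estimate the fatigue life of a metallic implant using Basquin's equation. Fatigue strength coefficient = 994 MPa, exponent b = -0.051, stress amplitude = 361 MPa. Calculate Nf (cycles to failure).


sigma_a = sigma_f' * (2Nf)^b
2Nf = (sigma_a/sigma_f')^(1/b)
2Nf = (361/994)^(1/-0.051)
2Nf = 4.2177614e+08
Nf = 2.1089e+08


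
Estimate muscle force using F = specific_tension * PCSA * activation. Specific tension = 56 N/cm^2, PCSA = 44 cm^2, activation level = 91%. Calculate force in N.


F = sigma * PCSA * activation
F = 56 * 44 * 0.91
F = 2242 N


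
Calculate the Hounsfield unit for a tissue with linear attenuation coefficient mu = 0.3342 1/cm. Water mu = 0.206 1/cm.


HU = ((mu_tissue - mu_water) / mu_water) * 1000
HU = ((0.3342 - 0.206) / 0.206) * 1000
HU = 622.3


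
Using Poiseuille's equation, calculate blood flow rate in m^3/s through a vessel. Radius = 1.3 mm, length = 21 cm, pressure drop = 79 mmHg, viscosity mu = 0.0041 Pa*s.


Q = pi*r^4*dP / (8*mu*L)
r = 0.0013 m, L = 0.21 m
dP = 79 mmHg = 10532.438 Pa
Q = 1.3720e-05 m^3/s


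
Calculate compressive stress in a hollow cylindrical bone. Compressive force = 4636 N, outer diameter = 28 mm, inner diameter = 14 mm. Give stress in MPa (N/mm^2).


A = pi*(r_o^2 - r_i^2)
r_o = 14 mm, r_i = 7 mm
A = 461.814 mm^2
sigma = F/A = 4636 / 461.814
sigma = 10.04 MPa


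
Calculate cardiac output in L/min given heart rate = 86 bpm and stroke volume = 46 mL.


CO = HR * SV
CO = 86 * 46 / 1000
CO = 3.956 L/min


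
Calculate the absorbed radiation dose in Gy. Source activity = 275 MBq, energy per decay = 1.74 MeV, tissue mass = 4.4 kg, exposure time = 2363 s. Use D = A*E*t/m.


A = 275 MBq = 2.7500e+08 Bq
E = 1.74 MeV = 2.78748e-13 J
D = A*E*t/m = 2.7500e+08*2.78748e-13*2363/4.4
D = 0.04117 Gy


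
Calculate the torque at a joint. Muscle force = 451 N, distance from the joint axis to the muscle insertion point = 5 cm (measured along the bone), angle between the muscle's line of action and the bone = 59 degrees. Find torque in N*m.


Torque = F * d * sin(theta)   (moment arm = d*sin(theta))
d = 5 cm = 0.05 m
Torque = 451 * 0.05 * sin(59)
Torque = 19.33 N*m


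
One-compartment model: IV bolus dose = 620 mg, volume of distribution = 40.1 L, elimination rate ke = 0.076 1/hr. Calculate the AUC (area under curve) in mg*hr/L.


C0 = Dose/Vd = 620/40.1 = 15.4613 mg/L
AUC = C0/ke = 15.4613/0.076
AUC = 203.4 mg*hr/L


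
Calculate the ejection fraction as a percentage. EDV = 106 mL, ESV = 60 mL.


SV = EDV - ESV = 106 - 60 = 46 mL
EF = SV/EDV * 100 = 46/106 * 100
EF = 43.4%


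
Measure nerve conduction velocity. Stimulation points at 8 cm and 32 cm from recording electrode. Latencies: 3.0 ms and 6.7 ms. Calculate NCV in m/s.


Distance = (32 - 8) / 100 = 0.24 m
dt = (6.7 - 3.0) / 1000 = 0.0037 s
NCV = dist / dt = 64.86 m/s


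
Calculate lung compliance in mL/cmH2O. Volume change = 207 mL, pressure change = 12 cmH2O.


C = dV / dP
C = 207 / 12
C = 17.25 mL/cmH2O


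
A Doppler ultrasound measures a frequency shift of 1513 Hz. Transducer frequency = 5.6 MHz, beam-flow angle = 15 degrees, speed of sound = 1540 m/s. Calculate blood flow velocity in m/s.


v = fd * c / (2 * f0 * cos(theta))
v = 1513 * 1540 / (2 * 5.6000e+06 * cos(15))
v = 0.2154 m/s


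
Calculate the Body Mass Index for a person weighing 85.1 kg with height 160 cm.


BMI = weight / height^2
height = 160 cm = 1.6 m
BMI = 85.1 / 1.6^2
BMI = 33.24 kg/m^2


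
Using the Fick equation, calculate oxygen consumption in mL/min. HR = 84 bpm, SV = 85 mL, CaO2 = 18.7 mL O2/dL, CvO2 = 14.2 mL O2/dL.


CO = HR*SV = 84*85/1000 = 7.14 L/min
a-v O2 diff = 18.7 - 14.2 = 4.5 mL/dL
VO2 = CO * (CaO2-CvO2) * 10 dL/L
VO2 = 7.14 * 4.5 * 10
VO2 = 321.3 mL/min


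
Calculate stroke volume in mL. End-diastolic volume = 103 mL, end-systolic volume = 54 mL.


SV = EDV - ESV
SV = 103 - 54
SV = 49 mL


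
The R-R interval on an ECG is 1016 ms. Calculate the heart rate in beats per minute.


HR = 60 / RR_interval(s)
RR = 1016 ms = 1.016 s
HR = 60 / 1.016 = 59.06 bpm


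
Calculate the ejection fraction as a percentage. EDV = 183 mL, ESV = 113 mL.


SV = EDV - ESV = 183 - 113 = 70 mL
EF = SV/EDV * 100 = 70/183 * 100
EF = 38.25%


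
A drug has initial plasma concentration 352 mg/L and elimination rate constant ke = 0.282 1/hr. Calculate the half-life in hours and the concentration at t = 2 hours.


t_half = ln(2) / ke = 0.693147 / 0.282 = 2.458 hr
C(t) = C0 * exp(-ke*t) = 352 * exp(-0.282*2)
C(2) = 200.3 mg/L


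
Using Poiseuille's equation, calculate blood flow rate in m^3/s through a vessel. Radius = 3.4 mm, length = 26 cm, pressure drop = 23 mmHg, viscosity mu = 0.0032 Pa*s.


Q = pi*r^4*dP / (8*mu*L)
r = 0.0034 m, L = 0.26 m
dP = 23 mmHg = 3066.406 Pa
Q = 1.9341e-04 m^3/s


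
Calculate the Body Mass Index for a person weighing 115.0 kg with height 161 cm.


BMI = weight / height^2
height = 161 cm = 1.61 m
BMI = 115.0 / 1.61^2
BMI = 44.37 kg/m^2


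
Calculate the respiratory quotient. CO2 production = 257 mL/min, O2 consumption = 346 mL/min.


RQ = VCO2 / VO2
RQ = 257 / 346
RQ = 0.7428


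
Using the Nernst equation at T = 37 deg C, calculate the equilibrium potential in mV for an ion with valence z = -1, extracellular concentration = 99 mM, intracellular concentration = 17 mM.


E = (RT/(zF)) * ln(C_out/C_in)
T = 37 + 273.15 = 310.15 K
E = (8.314 * 310.15 / (-1 * 96485)) * ln(99/17)
E = -47.09 mV


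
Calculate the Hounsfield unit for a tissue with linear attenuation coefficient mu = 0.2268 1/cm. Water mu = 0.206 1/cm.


HU = ((mu_tissue - mu_water) / mu_water) * 1000
HU = ((0.2268 - 0.206) / 0.206) * 1000
HU = 101


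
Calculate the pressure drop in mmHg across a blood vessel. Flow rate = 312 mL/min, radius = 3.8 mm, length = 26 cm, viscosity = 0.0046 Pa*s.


dP = 8*mu*L*Q / (pi*r^4)
Q = 312 mL/min = 5.2e-06 m^3/s
dP = 75.9522 Pa = 75.9522 / 133.322 mmHg = 0.5697 mmHg


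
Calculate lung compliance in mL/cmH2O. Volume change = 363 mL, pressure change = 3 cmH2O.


C = dV / dP
C = 363 / 3
C = 121 mL/cmH2O


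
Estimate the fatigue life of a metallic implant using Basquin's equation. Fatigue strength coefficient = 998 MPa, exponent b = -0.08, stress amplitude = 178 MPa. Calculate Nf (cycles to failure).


sigma_a = sigma_f' * (2Nf)^b
2Nf = (sigma_a/sigma_f')^(1/b)
2Nf = (178/998)^(1/-0.08)
2Nf = 2.2849765e+09
Nf = 1.1425e+09


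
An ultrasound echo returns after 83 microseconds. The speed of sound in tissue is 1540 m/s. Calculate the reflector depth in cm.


depth = c * t / 2
t = 83 us = 8.3000e-05 s
depth = 1540 * 8.3000e-05 / 2
depth = 0.06391 m = 6.391 cm


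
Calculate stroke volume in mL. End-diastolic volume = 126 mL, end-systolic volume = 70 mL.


SV = EDV - ESV
SV = 126 - 70
SV = 56 mL


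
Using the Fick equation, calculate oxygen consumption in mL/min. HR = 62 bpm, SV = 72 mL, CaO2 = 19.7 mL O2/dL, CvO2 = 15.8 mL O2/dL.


CO = HR*SV = 62*72/1000 = 4.464 L/min
a-v O2 diff = 19.7 - 15.8 = 3.9 mL/dL
VO2 = CO * (CaO2-CvO2) * 10 dL/L
VO2 = 4.464 * 3.9 * 10
VO2 = 174.1 mL/min


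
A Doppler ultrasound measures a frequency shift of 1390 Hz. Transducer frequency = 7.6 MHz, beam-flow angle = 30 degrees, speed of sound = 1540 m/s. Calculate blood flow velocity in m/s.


v = fd * c / (2 * f0 * cos(theta))
v = 1390 * 1540 / (2 * 7.6000e+06 * cos(30))
v = 0.1626 m/s
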